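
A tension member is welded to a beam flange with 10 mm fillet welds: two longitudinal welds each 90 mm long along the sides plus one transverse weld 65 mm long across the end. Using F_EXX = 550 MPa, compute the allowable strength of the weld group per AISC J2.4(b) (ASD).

t_e = 0.707 × 10 = 7.07 mm.
R_nwl = 0.6 × 550 × 7.07 × 180 × 10⁻³ = 420 kN (longitudinal, 2 welds).
R_nwt = 0.6 × 550 × 7.07 × 65 × 10⁻³ = 151.7 kN (transverse, base value).
(i) R_nwl + R_nwt = 571.6 kN; (ii) 0.85 R_nwl + 1.5 R_nwt = 584.4 kN.
R_n = max = 584.4 kN [governs: (ii)]; R_n/Ω = 292.2 kN.

R_n/Ω ≈ 292 kN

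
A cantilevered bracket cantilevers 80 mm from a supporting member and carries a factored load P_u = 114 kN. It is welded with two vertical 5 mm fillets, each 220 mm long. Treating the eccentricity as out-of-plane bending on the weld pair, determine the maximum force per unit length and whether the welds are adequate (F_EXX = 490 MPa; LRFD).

f_max ≈ 622 N/mm; adequate

L_w = 2 × 220 = 440 mm; section modulus (unit throat) S = 2 × L²/6 = 16130 mm².
Direct shear f_v = P/L_w = 114×10³/440 = 259.1 N/mm.
Moment M = P × e = 114×10³ × 80 = 9120000 N·mm; bending f_b = M/S = 565.3 N/mm.
f_max = √(f_v² + f_b²) = √(259.1² + 565.3²) = 621.8 N/mm.
φr_n = 0.75 × 0.6 × 490 × (0.707 × 5) = 779.5 N/mm → adequate.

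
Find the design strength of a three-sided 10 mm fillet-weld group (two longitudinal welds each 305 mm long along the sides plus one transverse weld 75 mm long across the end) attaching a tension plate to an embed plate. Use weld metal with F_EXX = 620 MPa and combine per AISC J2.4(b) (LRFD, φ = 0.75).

t_e = 0.707 × 10 = 7.07 mm.
R_nwl = 0.6 × 620 × 7.07 × 610 × 10⁻³ = 1604 kN (longitudinal, 2 welds).
R_nwt = 0.6 × 620 × 7.07 × 75 × 10⁻³ = 197.3 kN (transverse, base value).
(i) R_nwl + R_nwt = 1802 kN; (ii) 0.85 R_nwl + 1.5 R_nwt = 1660 kN.
R_n = max = 1802 kN [governs: (i)]; φR_n = 1351 kN.

φR_n ≈ 1350 kN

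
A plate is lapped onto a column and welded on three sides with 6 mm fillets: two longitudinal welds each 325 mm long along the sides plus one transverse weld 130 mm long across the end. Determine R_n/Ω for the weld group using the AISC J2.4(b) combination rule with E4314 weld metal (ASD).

R_n/Ω ≈ 427 kN

E43XX → F_EXX = 430 MPa.
t_e = 0.707 × 6 = 4.242 mm.
R_nwl = 0.6 × 430 × 4.242 × 650 × 10⁻³ = 711.4 kN (longitudinal, 2 welds).
R_nwt = 0.6 × 430 × 4.242 × 130 × 10⁻³ = 142.3 kN (transverse, base value).
(i) R_nwl + R_nwt = 853.7 kN; (ii) 0.85 R_nwl + 1.5 R_nwt = 818.1 kN.
R_n = max = 853.7 kN [governs: (i)]; R_n/Ω = 426.8 kN.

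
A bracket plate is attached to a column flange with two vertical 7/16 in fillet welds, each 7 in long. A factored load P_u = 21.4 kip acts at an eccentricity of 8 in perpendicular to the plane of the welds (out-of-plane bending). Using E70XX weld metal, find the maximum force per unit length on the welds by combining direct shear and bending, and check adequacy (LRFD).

E70XX → F_EXX = 70 ksi.
L_w = 2 × 7 = 14 in; section modulus (unit throat) S = 2 × L²/6 = 16.33 in².
Direct shear f_v = P/L_w = 21.4/14 = 1.529 kip/in.
Moment M = P × e = 21.4 × 8 = 171.2 kip·in; bending f_b = M/S = 10.48 kip/in.
f_max = √(f_v² + f_b²) = √(1.529² + 10.48²) = 10.59 kip/in.
φr_n = 0.75 × 0.6 × 70 × (0.707 × 0.4375) = 9.743 kip/in → NOT adequate.

f_max ≈ 10.6 kip/in; NOT adequate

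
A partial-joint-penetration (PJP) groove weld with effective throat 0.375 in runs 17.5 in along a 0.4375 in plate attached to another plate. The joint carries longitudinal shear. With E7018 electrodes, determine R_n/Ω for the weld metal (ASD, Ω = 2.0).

R_n/Ω ≈ 138 kips

E70XX → F_EXX = 70 ksi.
Effective throat (given) t_e = 0.375 in.
A_we = 0.375 × 17.5 = 6.562 in².
F_nw = 0.6 F_EXX = 42 ksi.
R_n/Ω = (42 × 6.562) / 2.0 = 137.8 kips.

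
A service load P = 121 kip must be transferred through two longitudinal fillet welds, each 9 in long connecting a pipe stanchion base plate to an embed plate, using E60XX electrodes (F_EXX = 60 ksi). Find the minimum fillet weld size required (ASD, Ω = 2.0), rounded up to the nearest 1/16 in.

w = 9/16 in

Total weld length L = 18 in.
Required throat t_e = P × Ω / (0.6 F_EXX × L) = 121 × 2.0 / (0.6 × 60 × 18) = 0.3735 in.
Required leg w = t_e / 0.707 = 0.5282 in → use 9/16 in.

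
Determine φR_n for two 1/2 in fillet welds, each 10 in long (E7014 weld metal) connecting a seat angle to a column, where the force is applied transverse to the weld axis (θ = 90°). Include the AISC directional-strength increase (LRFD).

φR_n ≈ 334 kip

E70XX → F_EXX = 70 ksi.
t_e = 0.707 × 0.5 = 0.3535 in; A_we = 0.3535 × 20 = 7.07 in².
Directional factor: 1.0 + 0.5 sin^1.5(90°) = 1.5.
F_nw = 0.6 × 70 × 1.5 = 63 ksi.
φR_n = 0.75 × 63 × 7.07 = 334.1 kip.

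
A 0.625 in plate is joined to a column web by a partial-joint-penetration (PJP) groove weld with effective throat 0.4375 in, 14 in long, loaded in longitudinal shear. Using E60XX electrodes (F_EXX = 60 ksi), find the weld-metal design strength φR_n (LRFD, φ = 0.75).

φR_n ≈ 165 kips

Effective throat (given) t_e = 0.4375 in.
A_we = 0.4375 × 14 = 6.125 in².
F_nw = 0.6 F_EXX = 36 ksi.
φR_n = 0.75 × 36 × 6.125 = 165.4 kips.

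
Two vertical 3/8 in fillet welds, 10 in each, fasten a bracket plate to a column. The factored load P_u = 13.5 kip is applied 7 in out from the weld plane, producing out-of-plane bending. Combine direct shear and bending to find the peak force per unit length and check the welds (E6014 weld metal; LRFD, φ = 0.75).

f_max ≈ 2.91 kip/in; adequate

E60XX → F_EXX = 60 ksi.
L_w = 2 × 10 = 20 in; section modulus (unit throat) S = 2 × L²/6 = 33.33 in².
Direct shear f_v = P/L_w = 13.5/20 = 0.675 kip/in.
Moment M = P × e = 13.5 × 7 = 94.5 kip·in; bending f_b = M/S = 2.835 kip/in.
f_max = √(f_v² + f_b²) = √(0.675² + 2.835²) = 2.914 kip/in.
φr_n = 0.75 × 0.6 × 60 × (0.707 × 0.375) = 7.158 kip/in → adequate.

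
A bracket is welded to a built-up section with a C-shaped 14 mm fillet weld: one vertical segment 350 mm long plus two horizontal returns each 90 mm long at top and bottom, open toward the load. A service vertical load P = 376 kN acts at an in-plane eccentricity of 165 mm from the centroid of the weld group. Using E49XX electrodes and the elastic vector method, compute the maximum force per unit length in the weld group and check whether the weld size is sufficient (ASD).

f_max ≈ 1660 N/mm; NOT adequate

E49XX → F_EXX = 490 MPa.
Total weld length L_w = 530 mm. Treat welds as unit-width lines.
Centroid: x̄ = 2×90×45 / 530 = 15.28 mm from the vertical weld.
Polar moment about centroid: J = I_x + I_y = [350³/12 + 2×90×175²] + [350×15.28² + 2(90³/12 + 90×29.72²)] = 9448000 mm³.
Direct shear f_v = P/L_w = 376×10³ / 530 = 709.4 N/mm (vertical).
Torsion M = P·e = 376×10³ × 165 = 62040000 N·mm.
Critical point at (x, y) = (74.72, 175) from centroid. f_tx = M·y/J = 1149 N/mm; f_ty = M·x/J = 490.6 N/mm.
Resultant f_max = √[f_tx² + (f_v + f_ty)²] = √[1149² + (709.4 + 490.6)²] = 1662 N/mm.
Capacity per unit length: r_n/Ω = (1/2.0) × 0.6 × 490 × (0.707 × 14) = 1455 N/mm.
1662 > 1455 → NOT adequate.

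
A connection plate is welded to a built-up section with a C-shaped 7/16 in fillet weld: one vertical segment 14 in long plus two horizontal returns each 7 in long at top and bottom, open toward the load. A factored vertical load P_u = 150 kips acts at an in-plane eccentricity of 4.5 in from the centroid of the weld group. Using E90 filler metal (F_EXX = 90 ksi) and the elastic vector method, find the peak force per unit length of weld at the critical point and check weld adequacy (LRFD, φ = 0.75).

f_max ≈ 9.79 kip/in; adequate

Total weld length L_w = 28 in. Treat welds as unit-width lines.
Centroid: x̄ = 2×7×3.5 / 28 = 1.75 in from the vertical weld.
Polar moment about centroid: J = I_x + I_y = [14³/12 + 2×7×7²] + [14×1.75² + 2(7³/12 + 7×1.75²)] = 1058 in³.
Direct shear f_v = P/L_w = 150 / 28 = 5.357 kip/in (vertical).
Torsion M = P·e = 150 × 4.5 = 675 kip·in.
Critical point at (x, y) = (5.25, 7) from centroid. f_tx = M·y/J = 4.468 kip/in; f_ty = M·x/J = 3.351 kip/in.
Resultant f_max = √[f_tx² + (f_v + f_ty)²] = √[4.468² + (5.357 + 3.351)²] = 9.787 kip/in.
Capacity per unit length: φr_n = 0.75 × 0.6 × 90 × (0.707 × 0.4375) = 12.53 kip/in.
9.787 ≤ 12.53 → adequate.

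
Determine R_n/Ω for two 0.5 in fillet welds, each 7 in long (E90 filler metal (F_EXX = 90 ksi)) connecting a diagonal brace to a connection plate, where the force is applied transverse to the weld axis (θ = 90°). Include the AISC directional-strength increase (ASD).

t_e = 0.707 × 0.5 = 0.3535 in; A_we = 0.3535 × 14 = 4.949 in².
Directional factor: 1.0 + 0.5 sin^1.5(90°) = 1.5.
F_nw = 0.6 × 90 × 1.5 = 81 ksi.
R_n/Ω = (81 × 4.949) / 2.0 = 200.4 kips.

R_n/Ω ≈ 200 kips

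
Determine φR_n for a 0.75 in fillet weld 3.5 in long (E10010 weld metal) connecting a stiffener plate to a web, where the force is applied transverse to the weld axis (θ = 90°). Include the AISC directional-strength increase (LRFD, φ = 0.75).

φR_n ≈ 125 kip

E100XX → F_EXX = 100 ksi.
t_e = 0.707 × 0.75 = 0.5302 in; A_we = 0.5302 × 3.5 = 1.856 in².
Directional factor: 1.0 + 0.5 sin^1.5(90°) = 1.5.
F_nw = 0.6 × 100 × 1.5 = 90 ksi.
φR_n = 0.75 × 90 × 1.856 = 125.3 kip.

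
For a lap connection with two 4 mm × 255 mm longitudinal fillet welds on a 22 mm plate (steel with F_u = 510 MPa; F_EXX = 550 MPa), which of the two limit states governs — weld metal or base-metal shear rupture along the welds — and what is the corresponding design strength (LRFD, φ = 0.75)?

φR_n ≈ 357 kN (weld metal governs)

t_e = 0.707 × 4 = 2.828 mm; L = 510 mm.
Weld metal: φR_n = 0.75 × 0.6 × 550 × 2.828 × 510 × 10⁻³ = 357 kN.
Base metal (shear rupture): φR_n = 0.75 × 0.6 × 510 × 22 × 510 × 10⁻³ = 2575 kN.
Governing: weld metal.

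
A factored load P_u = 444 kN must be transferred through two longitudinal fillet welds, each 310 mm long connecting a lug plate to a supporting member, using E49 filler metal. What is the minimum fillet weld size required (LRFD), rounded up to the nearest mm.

E49XX → F_EXX = 490 MPa.
Total weld length L = 620 mm.
Required throat t_e = P_u / (φ × 0.6 F_EXX × L) = 444 / (0.75 × 0.6 × 490 × 620 × 10⁻³) = 3.248 mm.
Required leg w = t_e / 0.707 = 4.594 mm → use 5 mm.

w = 5 mm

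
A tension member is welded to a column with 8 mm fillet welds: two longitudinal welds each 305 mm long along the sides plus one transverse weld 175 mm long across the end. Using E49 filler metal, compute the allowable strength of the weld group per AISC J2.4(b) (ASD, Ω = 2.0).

E49XX → F_EXX = 490 MPa.
t_e = 0.707 × 8 = 5.656 mm.
R_nwl = 0.6 × 490 × 5.656 × 610 × 10⁻³ = 1014 kN (longitudinal, 2 welds).
R_nwt = 0.6 × 490 × 5.656 × 175 × 10⁻³ = 291 kN (transverse, base value).
(i) R_nwl + R_nwt = 1305 kN; (ii) 0.85 R_nwl + 1.5 R_nwt = 1299 kN.
R_n = max = 1305 kN [governs: (i)]; R_n/Ω = 652.7 kN.

R_n/Ω ≈ 653 kN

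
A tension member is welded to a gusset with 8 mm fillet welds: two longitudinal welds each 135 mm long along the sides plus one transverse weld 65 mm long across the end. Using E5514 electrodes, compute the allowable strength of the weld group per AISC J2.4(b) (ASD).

E55XX → F_EXX = 550 MPa.
t_e = 0.707 × 8 = 5.656 mm.
R_nwl = 0.6 × 550 × 5.656 × 270 × 10⁻³ = 503.9 kN (longitudinal, 2 welds).
R_nwt = 0.6 × 550 × 5.656 × 65 × 10⁻³ = 121.3 kN (transverse, base value).
(i) R_nwl + R_nwt = 625.3 kN; (ii) 0.85 R_nwl + 1.5 R_nwt = 610.3 kN.
R_n = max = 625.3 kN [governs: (i)]; R_n/Ω = 312.6 kN.

R_n/Ω ≈ 313 kN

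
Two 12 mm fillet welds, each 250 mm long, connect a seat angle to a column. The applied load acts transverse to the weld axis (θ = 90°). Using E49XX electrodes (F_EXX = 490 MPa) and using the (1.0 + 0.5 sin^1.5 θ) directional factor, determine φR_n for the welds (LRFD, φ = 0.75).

φR_n ≈ 1400 kN

t_e = 0.707 × 12 = 8.484 mm; A_we = 8.484 × 500 = 4242 mm².
Directional factor: 1.0 + 0.5 sin^1.5(90°) = 1.5.
F_nw = 0.6 × 490 × 1.5 = 441 MPa.
φR_n = 0.75 × 441 × 4242 × 10⁻³ = 1403 kN.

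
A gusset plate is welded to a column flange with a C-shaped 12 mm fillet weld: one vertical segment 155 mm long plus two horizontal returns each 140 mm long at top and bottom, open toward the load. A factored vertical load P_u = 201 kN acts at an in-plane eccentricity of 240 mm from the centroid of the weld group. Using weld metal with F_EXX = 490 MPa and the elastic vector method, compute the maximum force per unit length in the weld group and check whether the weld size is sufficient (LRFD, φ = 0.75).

f_max ≈ 2390 N/mm; NOT adequate

Total weld length L_w = 435 mm. Treat welds as unit-width lines.
Centroid: x̄ = 2×140×70 / 435 = 45.06 mm from the vertical weld.
Polar moment about centroid: J = I_x + I_y = [155³/12 + 2×140×77.5²] + [155×45.06² + 2(140³/12 + 140×24.94²)] = 2938000 mm³.
Direct shear f_v = P/L_w = 201×10³ / 435 = 462.1 N/mm (vertical).
Torsion M = P·e = 201×10³ × 240 = 48240000 N·mm.
Critical point at (x, y) = (94.94, 77.5) from centroid. f_tx = M·y/J = 1272 N/mm; f_ty = M·x/J = 1559 N/mm.
Resultant f_max = √[f_tx² + (f_v + f_ty)²] = √[1272² + (462.1 + 1559)²] = 2388 N/mm.
Capacity per unit length: φr_n = 0.75 × 0.6 × 490 × (0.707 × 12) = 1871 N/mm.
2388 > 1871 → NOT adequate.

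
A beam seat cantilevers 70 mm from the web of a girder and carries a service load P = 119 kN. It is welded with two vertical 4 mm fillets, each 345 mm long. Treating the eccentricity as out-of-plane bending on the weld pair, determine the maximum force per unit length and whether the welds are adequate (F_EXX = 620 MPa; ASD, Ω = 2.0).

f_max ≈ 272 N/mm; adequate

L_w = 2 × 345 = 690 mm; section modulus (unit throat) S = 2 × L²/6 = 39680 mm².
Direct shear f_v = P/L_w = 119×10³/690 = 172.5 N/mm.
Moment M = P × e = 119×10³ × 70 = 8330000 N·mm; bending f_b = M/S = 210 N/mm.
f_max = √(f_v² + f_b²) = √(172.5² + 210²) = 271.7 N/mm.
r_n/Ω = (1/2.0) × 0.6 × 620 × (0.707 × 4) = 526 N/mm → adequate.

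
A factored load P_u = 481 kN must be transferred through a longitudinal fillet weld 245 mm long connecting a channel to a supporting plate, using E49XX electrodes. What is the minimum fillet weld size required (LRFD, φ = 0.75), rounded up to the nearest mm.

E49XX → F_EXX = 490 MPa.
Total weld length L = 245 mm.
Required throat t_e = P_u / (φ × 0.6 F_EXX × L) = 481 / (0.75 × 0.6 × 490 × 245 × 10⁻³) = 8.904 mm.
Required leg w = t_e / 0.707 = 12.59 mm → use 13 mm.

w = 13 mm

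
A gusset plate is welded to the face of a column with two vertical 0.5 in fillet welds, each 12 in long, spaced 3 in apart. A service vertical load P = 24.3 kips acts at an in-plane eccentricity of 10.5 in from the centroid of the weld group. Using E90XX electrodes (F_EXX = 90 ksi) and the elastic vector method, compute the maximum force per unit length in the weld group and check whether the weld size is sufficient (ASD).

Total weld length L_w = 24 in. Treat welds as unit-width lines.
Polar moment about centroid: J = 2[d³/12 + d(b/2)²] = 2[12³/12 + 12×1.5²] = 342 in³.
Direct shear f_v = P/L_w = 24.3 / 24 = 1.012 kip/in (vertical).
Torsion M = P·e = 24.3 × 10.5 = 255.15 kip·in.
Critical point at (x, y) = (1.5, 6) from centroid. f_tx = M·y/J = 4.476 kip/in; f_ty = M·x/J = 1.119 kip/in.
Resultant f_max = √[f_tx² + (f_v + f_ty)²] = √[4.476² + (1.012 + 1.119)²] = 4.958 kip/in.
Capacity per unit length: r_n/Ω = (1/2.0) × 0.6 × 90 × (0.707 × 0.5) = 9.544 kip/in.
4.958 ≤ 9.544 → adequate.

f_max ≈ 4.96 kip/in; adequate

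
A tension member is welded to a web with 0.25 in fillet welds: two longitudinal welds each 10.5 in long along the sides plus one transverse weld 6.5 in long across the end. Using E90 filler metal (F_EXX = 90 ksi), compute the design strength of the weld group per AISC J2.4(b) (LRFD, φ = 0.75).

t_e = 0.707 × 0.25 = 0.1767 in.
R_nwl = 0.6 × 90 × 0.1767 × 21 = 200.4 kips (longitudinal, 2 welds).
R_nwt = 0.6 × 90 × 0.1767 × 6.5 = 62.04 kips (transverse, base value).
(i) R_nwl + R_nwt = 262.5 kips; (ii) 0.85 R_nwl + 1.5 R_nwt = 263.4 kips.
R_n = max = 263.4 kips [governs: (ii)]; φR_n = 197.6 kips.

φR_n ≈ 198 kips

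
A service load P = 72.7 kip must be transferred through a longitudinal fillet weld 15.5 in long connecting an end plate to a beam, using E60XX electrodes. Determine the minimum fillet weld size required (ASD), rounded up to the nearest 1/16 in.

w = 3/8 in

E60XX → F_EXX = 60 ksi.
Total weld length L = 15.5 in.
Required throat t_e = P × Ω / (0.6 F_EXX × L) = 72.7 × 2.0 / (0.6 × 60 × 15.5) = 0.2606 in.
Required leg w = t_e / 0.707 = 0.3686 in → use 3/8 in.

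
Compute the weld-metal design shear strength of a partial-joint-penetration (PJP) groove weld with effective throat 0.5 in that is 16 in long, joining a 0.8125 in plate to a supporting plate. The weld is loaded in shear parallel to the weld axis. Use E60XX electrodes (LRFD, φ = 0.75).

E60XX → F_EXX = 60 ksi.
Effective throat (given) t_e = 0.5 in.
A_we = 0.5 × 16 = 8 in².
F_nw = 0.6 F_EXX = 36 ksi.
φR_n = 0.75 × 36 × 8 = 216 kips.

φR_n ≈ 216 kips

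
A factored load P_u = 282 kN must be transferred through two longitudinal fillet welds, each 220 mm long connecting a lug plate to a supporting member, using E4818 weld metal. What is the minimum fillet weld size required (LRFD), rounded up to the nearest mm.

E48XX → F_EXX = 480 MPa.
Total weld length L = 440 mm.
Required throat t_e = P_u / (φ × 0.6 F_EXX × L) = 282 / (0.75 × 0.6 × 480 × 440 × 10⁻³) = 2.967 mm.
Required leg w = t_e / 0.707 = 4.197 mm → use 5 mm.

w = 5 mm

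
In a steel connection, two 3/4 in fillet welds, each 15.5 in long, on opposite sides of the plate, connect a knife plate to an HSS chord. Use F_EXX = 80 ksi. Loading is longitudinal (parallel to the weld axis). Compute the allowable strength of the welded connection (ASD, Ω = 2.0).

R_n/Ω ≈ 395 kips

Effective throat t_e = 0.707 × 0.75 = 0.5302 in.
Total length L = 31 in; A_we = 0.5302 × 31 = 16.44 in².
F_nw = 0.6 F_EXX = 0.6 × 80 = 48 ksi.
R_n = 48 × 16.44 = 789 kips; R_n/Ω = 789/2.0 = 394.5 kips.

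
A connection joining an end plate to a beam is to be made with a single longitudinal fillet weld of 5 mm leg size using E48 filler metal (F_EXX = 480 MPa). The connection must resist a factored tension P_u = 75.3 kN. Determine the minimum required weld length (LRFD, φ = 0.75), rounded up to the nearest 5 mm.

Throat t_e = 0.707 × 5 = 3.535 mm.
φr_n = 0.75 × 0.6 × 480 × 3.535 × 10⁻³ = 0.7636 kN/mm.
L_req = P_u / φr_n = 75.3 / 0.7636 = 98.62 mm total.
Round up → use L = 100 mm.

L = 100 mm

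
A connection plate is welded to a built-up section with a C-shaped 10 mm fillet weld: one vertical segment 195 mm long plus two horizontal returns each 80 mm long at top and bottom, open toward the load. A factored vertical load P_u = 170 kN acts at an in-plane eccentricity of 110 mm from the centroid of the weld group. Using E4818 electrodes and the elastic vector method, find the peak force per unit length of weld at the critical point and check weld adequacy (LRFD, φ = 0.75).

E48XX → F_EXX = 480 MPa.
Total weld length L_w = 355 mm. Treat welds as unit-width lines.
Centroid: x̄ = 2×80×40 / 355 = 18.03 mm from the vertical weld.
Polar moment about centroid: J = I_x + I_y = [195³/12 + 2×80×97.5²] + [195×18.03² + 2(80³/12 + 80×21.97²)] = 2365000 mm³.
Direct shear f_v = P/L_w = 170×10³ / 355 = 478.9 N/mm (vertical).
Torsion M = P·e = 170×10³ × 110 = 18700000 N·mm.
Critical point at (x, y) = (61.97, 97.5) from centroid. f_tx = M·y/J = 771 N/mm; f_ty = M·x/J = 490 N/mm.
Resultant f_max = √[f_tx² + (f_v + f_ty)²] = √[771² + (478.9 + 490)²] = 1238 N/mm.
Capacity per unit length: φr_n = 0.75 × 0.6 × 480 × (0.707 × 10) = 1527 N/mm.
1238 ≤ 1527 → adequate.

f_max ≈ 1240 N/mm; adequate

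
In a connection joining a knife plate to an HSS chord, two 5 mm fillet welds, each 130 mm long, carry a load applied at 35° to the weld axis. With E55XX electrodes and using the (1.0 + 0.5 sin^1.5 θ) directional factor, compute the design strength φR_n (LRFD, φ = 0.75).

φR_n ≈ 277 kN

E55XX → F_EXX = 550 MPa.
t_e = 0.707 × 5 = 3.535 mm; A_we = 3.535 × 260 = 919.1 mm².
Directional factor: 1.0 + 0.5 sin^1.5(35°) = 1.217.
F_nw = 0.6 × 550 × 1.217 = 401.7 MPa.
φR_n = 0.75 × 401.7 × 919.1 × 10⁻³ = 276.9 kN.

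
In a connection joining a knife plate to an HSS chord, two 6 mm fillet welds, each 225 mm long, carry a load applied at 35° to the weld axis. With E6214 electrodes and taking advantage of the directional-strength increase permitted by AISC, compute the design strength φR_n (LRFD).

φR_n ≈ 648 kN

E62XX → F_EXX = 620 MPa.
t_e = 0.707 × 6 = 4.242 mm; A_we = 4.242 × 450 = 1909 mm².
Directional factor: 1.0 + 0.5 sin^1.5(35°) = 1.217.
F_nw = 0.6 × 620 × 1.217 = 452.8 MPa.
φR_n = 0.75 × 452.8 × 1909 × 10⁻³ = 648.3 kN.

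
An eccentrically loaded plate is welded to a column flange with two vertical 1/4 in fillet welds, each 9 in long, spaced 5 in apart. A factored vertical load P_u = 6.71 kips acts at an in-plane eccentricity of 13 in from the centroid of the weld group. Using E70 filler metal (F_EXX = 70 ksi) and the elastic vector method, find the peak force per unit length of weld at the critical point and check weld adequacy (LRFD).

f_max ≈ 2.13 kip/in; adequate

Total weld length L_w = 18 in. Treat welds as unit-width lines.
Polar moment about centroid: J = 2[d³/12 + d(b/2)²] = 2[9³/12 + 9×2.5²] = 234 in³.
Direct shear f_v = P/L_w = 6.71 / 18 = 0.3728 kip/in (vertical).
Torsion M = P·e = 6.71 × 13 = 87.23 kip·in.
Critical point at (x, y) = (2.5, 4.5) from centroid. f_tx = M·y/J = 1.678 kip/in; f_ty = M·x/J = 0.9319 kip/in.
Resultant f_max = √[f_tx² + (f_v + f_ty)²] = √[1.678² + (0.3728 + 0.9319)²] = 2.125 kip/in.
Capacity per unit length: φr_n = 0.75 × 0.6 × 70 × (0.707 × 0.25) = 5.568 kip/in.
2.125 ≤ 5.568 → adequate.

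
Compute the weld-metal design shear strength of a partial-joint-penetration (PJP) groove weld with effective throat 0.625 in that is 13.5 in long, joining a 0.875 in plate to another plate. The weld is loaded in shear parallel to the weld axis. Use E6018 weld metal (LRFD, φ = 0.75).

E60XX → F_EXX = 60 ksi.
Effective throat (given) t_e = 0.625 in.
A_we = 0.625 × 13.5 = 8.438 in².
F_nw = 0.6 F_EXX = 36 ksi.
φR_n = 0.75 × 36 × 8.438 = 227.8 kips.

φR_n ≈ 228 kips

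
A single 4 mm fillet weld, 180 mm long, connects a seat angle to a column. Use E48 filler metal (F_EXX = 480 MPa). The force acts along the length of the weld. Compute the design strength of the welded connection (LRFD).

Effective throat t_e = 0.707 × 4 = 2.828 mm.
Total length L = 180 mm; A_we = 2.828 × 180 = 509 mm².
F_nw = 0.6 F_EXX = 0.6 × 480 = 288 MPa.
φR_n = 0.75 × 288 × 509 × 10⁻³ = 110 kN.

φR_n ≈ 110 kN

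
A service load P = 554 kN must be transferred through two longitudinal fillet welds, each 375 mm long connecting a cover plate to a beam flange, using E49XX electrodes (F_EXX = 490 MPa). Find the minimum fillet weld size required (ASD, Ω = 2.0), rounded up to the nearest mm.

w = 8 mm

Total weld length L = 750 mm.
Required throat t_e = P × Ω / (0.6 F_EXX × L) = 554 × 2.0 / (0.6 × 490 × 750 × 10⁻³) = 5.025 mm.
Required leg w = t_e / 0.707 = 7.107 mm → use 8 mm.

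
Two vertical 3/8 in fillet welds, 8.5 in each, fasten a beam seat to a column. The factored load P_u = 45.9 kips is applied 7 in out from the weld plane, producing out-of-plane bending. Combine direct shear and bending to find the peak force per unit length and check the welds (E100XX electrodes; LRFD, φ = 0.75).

E100XX → F_EXX = 100 ksi.
L_w = 2 × 8.5 = 17 in; section modulus (unit throat) S = 2 × L²/6 = 24.08 in².
Direct shear f_v = P/L_w = 45.9/17 = 2.7 kip/in.
Moment M = P × e = 45.9 × 7 = 321.3 kip·in; bending f_b = M/S = 13.34 kip/in.
f_max = √(f_v² + f_b²) = √(2.7² + 13.34²) = 13.61 kip/in.
φr_n = 0.75 × 0.6 × 100 × (0.707 × 0.375) = 11.93 kip/in → NOT adequate.

f_max ≈ 13.6 kip/in; NOT adequate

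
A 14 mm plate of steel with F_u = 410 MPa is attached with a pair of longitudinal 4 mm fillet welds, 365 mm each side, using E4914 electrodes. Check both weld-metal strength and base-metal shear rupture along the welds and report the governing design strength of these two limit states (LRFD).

E49XX → F_EXX = 490 MPa.
t_e = 0.707 × 4 = 2.828 mm; L = 730 mm.
Weld metal: φR_n = 0.75 × 0.6 × 490 × 2.828 × 730 × 10⁻³ = 455.2 kN.
Base metal (shear rupture): φR_n = 0.75 × 0.6 × 410 × 14 × 730 × 10⁻³ = 1886 kN.
Governing: weld metal.

φR_n ≈ 455 kN (weld metal governs)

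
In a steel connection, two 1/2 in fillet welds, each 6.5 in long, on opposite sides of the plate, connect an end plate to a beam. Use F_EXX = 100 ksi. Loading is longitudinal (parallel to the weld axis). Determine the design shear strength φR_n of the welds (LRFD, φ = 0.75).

φR_n ≈ 207 kips

Effective throat t_e = 0.707 × 0.5 = 0.3535 in.
Total length L = 13 in; A_we = 0.3535 × 13 = 4.595 in².
F_nw = 0.6 F_EXX = 0.6 × 100 = 60 ksi.
φR_n = 0.75 × 60 × 4.595 = 206.8 kips.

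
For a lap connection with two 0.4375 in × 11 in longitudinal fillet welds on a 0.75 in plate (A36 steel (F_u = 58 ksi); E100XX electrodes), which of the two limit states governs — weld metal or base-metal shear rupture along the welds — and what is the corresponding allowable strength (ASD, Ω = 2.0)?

E100XX → F_EXX = 100 ksi.
t_e = 0.707 × 0.4375 = 0.3093 in; L = 22 in.
Weld metal: R_n/Ω = (1/2.0) × 0.6 × 100 × 0.3093 × 22 = 204.1 kip.
Base metal (shear rupture): R_n/Ω = (1/2.0) × 0.6 × 58 × 0.75 × 22 = 287.1 kip.
Governing: weld metal.

R_n/Ω ≈ 204 kip (weld metal governs)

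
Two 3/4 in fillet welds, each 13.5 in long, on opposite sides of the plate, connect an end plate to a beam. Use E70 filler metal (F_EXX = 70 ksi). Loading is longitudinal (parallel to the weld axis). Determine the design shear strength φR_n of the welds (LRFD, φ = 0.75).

Effective throat t_e = 0.707 × 0.75 = 0.5302 in.
Total length L = 27 in; A_we = 0.5302 × 27 = 14.32 in².
F_nw = 0.6 F_EXX = 0.6 × 70 = 42 ksi.
φR_n = 0.75 × 42 × 14.32 = 451 kip.

φR_n ≈ 451 kip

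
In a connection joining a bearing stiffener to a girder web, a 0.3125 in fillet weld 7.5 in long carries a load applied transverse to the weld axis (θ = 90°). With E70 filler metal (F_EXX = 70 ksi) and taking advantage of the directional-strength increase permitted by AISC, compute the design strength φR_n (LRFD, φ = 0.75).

t_e = 0.707 × 0.3125 = 0.2209 in; A_we = 0.2209 × 7.5 = 1.657 in².
Directional factor: 1.0 + 0.5 sin^1.5(90°) = 1.5.
F_nw = 0.6 × 70 × 1.5 = 63 ksi.
φR_n = 0.75 × 63 × 1.657 = 78.29 kip.

φR_n ≈ 78.3 kip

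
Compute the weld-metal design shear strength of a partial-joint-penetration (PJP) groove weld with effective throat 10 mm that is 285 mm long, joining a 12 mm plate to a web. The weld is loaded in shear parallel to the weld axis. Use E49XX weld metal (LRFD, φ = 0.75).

E49XX → F_EXX = 490 MPa.
Effective throat (given) t_e = 10 mm.
A_we = 10 × 285 = 2850 mm².
F_nw = 0.6 F_EXX = 294 MPa.
φR_n = 0.75 × 294 × 2850 × 10⁻³ = 628.4 kN.

φR_n ≈ 628 kN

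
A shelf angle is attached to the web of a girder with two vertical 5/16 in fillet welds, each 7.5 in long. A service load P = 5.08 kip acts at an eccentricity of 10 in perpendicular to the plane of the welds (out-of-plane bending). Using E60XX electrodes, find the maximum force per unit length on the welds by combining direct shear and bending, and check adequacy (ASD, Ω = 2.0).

f_max ≈ 2.73 kip/in; adequate

E60XX → F_EXX = 60 ksi.
L_w = 2 × 7.5 = 15 in; section modulus (unit throat) S = 2 × L²/6 = 18.75 in².
Direct shear f_v = P/L_w = 5.08/15 = 0.3387 kip/in.
Moment M = P × e = 5.08 × 10 = 50.8 kip·in; bending f_b = M/S = 2.709 kip/in.
f_max = √(f_v² + f_b²) = √(0.3387² + 2.709²) = 2.73 kip/in.
r_n/Ω = (1/2.0) × 0.6 × 60 × (0.707 × 0.3125) = 3.977 kip/in → adequate.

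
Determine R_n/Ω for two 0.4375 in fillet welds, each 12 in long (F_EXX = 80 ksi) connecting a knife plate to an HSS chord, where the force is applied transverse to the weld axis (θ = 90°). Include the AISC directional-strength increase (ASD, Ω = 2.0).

R_n/Ω ≈ 267 kip

t_e = 0.707 × 0.4375 = 0.3093 in; A_we = 0.3093 × 24 = 7.423 in².
Directional factor: 1.0 + 0.5 sin^1.5(90°) = 1.5.
F_nw = 0.6 × 80 × 1.5 = 72 ksi.
R_n/Ω = (72 × 7.423) / 2.0 = 267.2 kip.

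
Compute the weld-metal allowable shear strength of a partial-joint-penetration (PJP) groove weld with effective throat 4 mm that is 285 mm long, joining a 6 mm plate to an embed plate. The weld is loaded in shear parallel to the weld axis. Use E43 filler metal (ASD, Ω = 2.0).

R_n/Ω ≈ 147 kN

E43XX → F_EXX = 430 MPa.
Effective throat (given) t_e = 4 mm.
A_we = 4 × 285 = 1140 mm².
F_nw = 0.6 F_EXX = 258 MPa.
R_n/Ω = (258 × 1140) / 2.0 × 10⁻³ = 147.1 kN.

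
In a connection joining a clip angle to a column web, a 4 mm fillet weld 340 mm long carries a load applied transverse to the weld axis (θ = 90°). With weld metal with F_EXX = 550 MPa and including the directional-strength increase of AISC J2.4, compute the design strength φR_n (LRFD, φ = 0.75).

φR_n ≈ 357 kN

t_e = 0.707 × 4 = 2.828 mm; A_we = 2.828 × 340 = 961.5 mm².
Directional factor: 1.0 + 0.5 sin^1.5(90°) = 1.5.
F_nw = 0.6 × 550 × 1.5 = 495 MPa.
φR_n = 0.75 × 495 × 961.5 × 10⁻³ = 357 kN.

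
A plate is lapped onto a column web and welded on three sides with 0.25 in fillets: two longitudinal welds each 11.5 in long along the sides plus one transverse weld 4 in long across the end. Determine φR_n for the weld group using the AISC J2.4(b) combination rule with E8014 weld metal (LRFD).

φR_n ≈ 172 kips

E80XX → F_EXX = 80 ksi.
t_e = 0.707 × 0.25 = 0.1767 in.
R_nwl = 0.6 × 80 × 0.1767 × 23 = 195.1 kips (longitudinal, 2 welds).
R_nwt = 0.6 × 80 × 0.1767 × 4 = 33.94 kips (transverse, base value).
(i) R_nwl + R_nwt = 229.1 kips; (ii) 0.85 R_nwl + 1.5 R_nwt = 216.8 kips.
R_n = max = 229.1 kips [governs: (i)]; φR_n = 171.8 kips.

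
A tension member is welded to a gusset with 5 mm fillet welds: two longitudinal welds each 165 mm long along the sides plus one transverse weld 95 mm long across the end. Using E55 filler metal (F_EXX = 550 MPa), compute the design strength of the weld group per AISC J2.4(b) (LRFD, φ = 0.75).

t_e = 0.707 × 5 = 3.535 mm.
R_nwl = 0.6 × 550 × 3.535 × 330 × 10⁻³ = 385 kN (longitudinal, 2 welds).
R_nwt = 0.6 × 550 × 3.535 × 95 × 10⁻³ = 110.8 kN (transverse, base value).
(i) R_nwl + R_nwt = 495.8 kN; (ii) 0.85 R_nwl + 1.5 R_nwt = 493.5 kN.
R_n = max = 495.8 kN [governs: (i)]; φR_n = 371.8 kN.

φR_n ≈ 372 kN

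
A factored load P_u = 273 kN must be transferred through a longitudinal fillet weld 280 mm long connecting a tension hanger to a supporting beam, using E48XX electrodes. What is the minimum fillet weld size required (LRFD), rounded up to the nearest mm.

w = 7 mm

E48XX → F_EXX = 480 MPa.
Total weld length L = 280 mm.
Required throat t_e = P_u / (φ × 0.6 F_EXX × L) = 273 / (0.75 × 0.6 × 480 × 280 × 10⁻³) = 4.514 mm.
Required leg w = t_e / 0.707 = 6.385 mm → use 7 mm.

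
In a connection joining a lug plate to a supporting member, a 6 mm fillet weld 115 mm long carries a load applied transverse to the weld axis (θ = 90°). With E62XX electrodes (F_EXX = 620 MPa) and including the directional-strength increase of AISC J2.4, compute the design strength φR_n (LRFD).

t_e = 0.707 × 6 = 4.242 mm; A_we = 4.242 × 115 = 487.8 mm².
Directional factor: 1.0 + 0.5 sin^1.5(90°) = 1.5.
F_nw = 0.6 × 620 × 1.5 = 558 MPa.
φR_n = 0.75 × 558 × 487.8 × 10⁻³ = 204.2 kN.

φR_n ≈ 204 kN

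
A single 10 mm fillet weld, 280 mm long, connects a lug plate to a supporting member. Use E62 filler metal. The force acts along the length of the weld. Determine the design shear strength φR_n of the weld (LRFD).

E62XX → F_EXX = 620 MPa.
Effective throat t_e = 0.707 × 10 = 7.07 mm.
Total length L = 280 mm; A_we = 7.07 × 280 = 1980 mm².
F_nw = 0.6 F_EXX = 0.6 × 620 = 372 MPa.
φR_n = 0.75 × 372 × 1980 × 10⁻³ = 552.3 kN.

φR_n ≈ 552 kN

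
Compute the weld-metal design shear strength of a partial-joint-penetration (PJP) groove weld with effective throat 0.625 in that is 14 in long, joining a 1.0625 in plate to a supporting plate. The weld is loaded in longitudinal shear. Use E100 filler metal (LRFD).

E100XX → F_EXX = 100 ksi.
Effective throat (given) t_e = 0.625 in.
A_we = 0.625 × 14 = 8.75 in².
F_nw = 0.6 F_EXX = 60 ksi.
φR_n = 0.75 × 60 × 8.75 = 393.8 kips.

φR_n ≈ 394 kips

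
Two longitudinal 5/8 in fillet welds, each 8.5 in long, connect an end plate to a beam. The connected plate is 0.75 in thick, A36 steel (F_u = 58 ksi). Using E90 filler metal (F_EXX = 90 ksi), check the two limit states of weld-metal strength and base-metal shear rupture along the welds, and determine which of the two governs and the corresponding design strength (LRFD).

φR_n ≈ 304 kips (weld metal governs)

t_e = 0.707 × 0.625 = 0.4419 in; L = 17 in.
Weld metal: φR_n = 0.75 × 0.6 × 90 × 0.4419 × 17 = 304.2 kips.
Base metal (shear rupture): φR_n = 0.75 × 0.6 × 58 × 0.75 × 17 = 332.8 kips.
Governing: weld metal.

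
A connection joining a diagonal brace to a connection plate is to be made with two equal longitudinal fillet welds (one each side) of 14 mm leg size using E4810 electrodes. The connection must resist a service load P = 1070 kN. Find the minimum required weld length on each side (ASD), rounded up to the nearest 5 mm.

E48XX → F_EXX = 480 MPa.
Throat t_e = 0.707 × 14 = 9.898 mm.
r_n/Ω = (0.6 × 480 × 9.898) / 2.0 = 1425 N/mm = 1.425 kN/mm.
L_req = P / (r_n/Ω) = 1070 / 1.425 = 750.7 mm total.
Per side: 750.7 / 2 = 375.4 mm.
Round up → use L = 380 mm on each side.

L = 380 mm on each side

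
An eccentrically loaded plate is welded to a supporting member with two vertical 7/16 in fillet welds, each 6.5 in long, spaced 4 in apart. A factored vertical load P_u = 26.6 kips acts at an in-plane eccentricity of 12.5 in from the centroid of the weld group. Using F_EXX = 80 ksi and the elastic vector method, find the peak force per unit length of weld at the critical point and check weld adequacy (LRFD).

f_max ≈ 14.2 kip/in; NOT adequate

Total weld length L_w = 13 in. Treat welds as unit-width lines.
Polar moment about centroid: J = 2[d³/12 + d(b/2)²] = 2[6.5³/12 + 6.5×2²] = 97.77 in³.
Direct shear f_v = P/L_w = 26.6 / 13 = 2.046 kip/in (vertical).
Torsion M = P·e = 26.6 × 12.5 = 332.5 kip·in.
Critical point at (x, y) = (2, 3.25) from centroid. f_tx = M·y/J = 11.05 kip/in; f_ty = M·x/J = 6.802 kip/in.
Resultant f_max = √[f_tx² + (f_v + f_ty)²] = √[11.05² + (2.046 + 6.802)²] = 14.16 kip/in.
Capacity per unit length: φr_n = 0.75 × 0.6 × 80 × (0.707 × 0.4375) = 11.14 kip/in.
14.16 > 11.14 → NOT adequate.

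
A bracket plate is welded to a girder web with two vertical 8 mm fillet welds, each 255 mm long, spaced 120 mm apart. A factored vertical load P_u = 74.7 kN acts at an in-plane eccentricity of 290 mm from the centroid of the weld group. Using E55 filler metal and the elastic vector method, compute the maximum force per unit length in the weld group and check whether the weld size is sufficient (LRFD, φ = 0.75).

E55XX → F_EXX = 550 MPa.
Total weld length L_w = 510 mm. Treat welds as unit-width lines.
Polar moment about centroid: J = 2[d³/12 + d(b/2)²] = 2[255³/12 + 255×60²] = 4600000 mm³.
Direct shear f_v = P/L_w = 74.7×10³ / 510 = 146.5 N/mm (vertical).
Torsion M = P·e = 74.7×10³ × 290 = 21663000 N·mm.
Critical point at (x, y) = (60, 127.5) from centroid. f_tx = M·y/J = 600.5 N/mm; f_ty = M·x/J = 282.6 N/mm.
Resultant f_max = √[f_tx² + (f_v + f_ty)²] = √[600.5² + (146.5 + 282.6)²] = 738 N/mm.
Capacity per unit length: φr_n = 0.75 × 0.6 × 550 × (0.707 × 8) = 1400 N/mm.
738 ≤ 1400 → adequate.

f_max ≈ 738 N/mm; adequate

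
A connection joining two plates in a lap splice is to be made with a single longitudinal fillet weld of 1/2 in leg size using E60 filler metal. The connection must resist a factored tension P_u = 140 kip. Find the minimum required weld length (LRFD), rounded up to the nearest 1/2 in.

E60XX → F_EXX = 60 ksi.
Throat t_e = 0.707 × 0.5 = 0.3535 in.
φr_n = 0.75 × 0.6 × 60 × 0.3535 = 9.544 kip/in.
L_req = P_u / φr_n = 140 / 9.544 = 14.67 in total.
Round up → use L = 15 in.

L = 15 in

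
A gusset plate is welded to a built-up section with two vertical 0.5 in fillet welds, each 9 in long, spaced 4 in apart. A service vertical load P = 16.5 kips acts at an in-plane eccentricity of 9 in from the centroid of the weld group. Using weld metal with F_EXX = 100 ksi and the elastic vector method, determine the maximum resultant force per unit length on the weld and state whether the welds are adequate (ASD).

Total weld length L_w = 18 in. Treat welds as unit-width lines.
Polar moment about centroid: J = 2[d³/12 + d(b/2)²] = 2[9³/12 + 9×2²] = 193.5 in³.
Direct shear f_v = P/L_w = 16.5 / 18 = 0.9167 kip/in (vertical).
Torsion M = P·e = 16.5 × 9 = 148.5 kip·in.
Critical point at (x, y) = (2, 4.5) from centroid. f_tx = M·y/J = 3.453 kip/in; f_ty = M·x/J = 1.535 kip/in.
Resultant f_max = √[f_tx² + (f_v + f_ty)²] = √[3.453² + (0.9167 + 1.535)²] = 4.235 kip/in.
Capacity per unit length: r_n/Ω = (1/2.0) × 0.6 × 100 × (0.707 × 0.5) = 10.6 kip/in.
4.235 ≤ 10.6 → adequate.

f_max ≈ 4.24 kip/in; adequate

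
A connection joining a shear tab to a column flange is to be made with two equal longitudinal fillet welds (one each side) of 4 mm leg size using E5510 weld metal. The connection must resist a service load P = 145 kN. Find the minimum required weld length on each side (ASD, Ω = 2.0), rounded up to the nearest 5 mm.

E55XX → F_EXX = 550 MPa.
Throat t_e = 0.707 × 4 = 2.828 mm.
r_n/Ω = (0.6 × 550 × 2.828) / 2.0 = 466.6 N/mm = 0.4666 kN/mm.
L_req = P / (r_n/Ω) = 145 / 0.4666 = 310.7 mm total.
Per side: 310.7 / 2 = 155.4 mm.
Round up → use L = 160 mm on each side.

L = 160 mm on each side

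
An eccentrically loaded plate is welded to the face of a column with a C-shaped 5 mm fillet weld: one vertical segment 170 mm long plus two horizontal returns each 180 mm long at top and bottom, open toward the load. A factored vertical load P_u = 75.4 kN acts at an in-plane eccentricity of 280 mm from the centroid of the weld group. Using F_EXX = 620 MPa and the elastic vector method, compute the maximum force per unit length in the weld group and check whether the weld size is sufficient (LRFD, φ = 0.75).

f_max ≈ 748 N/mm; adequate

Total weld length L_w = 530 mm. Treat welds as unit-width lines.
Centroid: x̄ = 2×180×90 / 530 = 61.13 mm from the vertical weld.
Polar moment about centroid: J = I_x + I_y = [170³/12 + 2×180×85²] + [170×61.13² + 2(180³/12 + 180×28.87²)] = 4918000 mm³.
Direct shear f_v = P/L_w = 75.4×10³ / 530 = 142.3 N/mm (vertical).
Torsion M = P·e = 75.4×10³ × 280 = 21112000 N·mm.
Critical point at (x, y) = (118.9, 85) from centroid. f_tx = M·y/J = 364.9 N/mm; f_ty = M·x/J = 510.3 N/mm.
Resultant f_max = √[f_tx² + (f_v + f_ty)²] = √[364.9² + (142.3 + 510.3)²] = 747.7 N/mm.
Capacity per unit length: φr_n = 0.75 × 0.6 × 620 × (0.707 × 5) = 986.3 N/mm.
747.7 ≤ 986.3 → adequate.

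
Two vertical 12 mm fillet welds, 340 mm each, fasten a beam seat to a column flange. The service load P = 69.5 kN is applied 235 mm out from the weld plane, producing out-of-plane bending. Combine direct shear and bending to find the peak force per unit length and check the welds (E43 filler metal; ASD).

f_max ≈ 436 N/mm; adequate

E43XX → F_EXX = 430 MPa.
L_w = 2 × 340 = 680 mm; section modulus (unit throat) S = 2 × L²/6 = 38530 mm².
Direct shear f_v = P/L_w = 69.5×10³/680 = 102.2 N/mm.
Moment M = P × e = 69.5×10³ × 235 = 16332000 N·mm; bending f_b = M/S = 423.9 N/mm.
f_max = √(f_v² + f_b²) = √(102.2² + 423.9²) = 436 N/mm.
r_n/Ω = (1/2.0) × 0.6 × 430 × (0.707 × 12) = 1094 N/mm → adequate.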